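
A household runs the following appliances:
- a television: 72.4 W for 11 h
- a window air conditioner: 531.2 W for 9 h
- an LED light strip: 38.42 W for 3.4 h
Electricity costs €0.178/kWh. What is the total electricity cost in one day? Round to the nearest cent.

€1.02

television: 72.4 W × 11 h = 796 Wh = 0.7964 kWh
window air conditioner: 531.2 W × 9 h = 4,781 Wh = 4.781 kWh
LED light strip: 38.42 W × 3.4 h = 131 Wh = 0.1306 kWh
Total energy = 0.7964 + 4.781 + 0.1306 = 5.708 kWh
Cost = 5.708 kWh × €0.178 = €1.02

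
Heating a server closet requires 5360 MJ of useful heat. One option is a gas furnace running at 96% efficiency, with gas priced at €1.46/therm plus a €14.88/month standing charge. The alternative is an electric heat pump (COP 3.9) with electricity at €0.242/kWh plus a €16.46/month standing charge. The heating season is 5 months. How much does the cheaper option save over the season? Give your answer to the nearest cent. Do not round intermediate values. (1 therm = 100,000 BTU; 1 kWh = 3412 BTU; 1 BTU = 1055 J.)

€23.03

Heat load = 5360 MJ = 5,360,000,000 J / 1055 = 5,080,569 BTU
Gas: input = 5,080,569 / 0.960 = 5,292,259 BTU = 52.92 therm → 52.92 × €1.46 = €77.27; + 5 × €14.88 standing = €151.67
Heat pump: 5,080,569 BTU / 3412 = 1,489 kWh heat; / 3.9 = 381.8 kWh in → × €0.242 = €92.40; + 5 × €16.46 standing = €174.70
Difference = |€151.67 − €174.70| = €23.03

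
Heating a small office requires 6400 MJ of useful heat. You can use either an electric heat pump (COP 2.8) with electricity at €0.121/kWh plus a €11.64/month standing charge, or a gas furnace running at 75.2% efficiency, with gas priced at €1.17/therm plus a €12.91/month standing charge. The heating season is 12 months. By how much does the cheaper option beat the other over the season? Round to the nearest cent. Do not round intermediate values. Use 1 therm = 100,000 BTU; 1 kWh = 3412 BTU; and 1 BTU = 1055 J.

€32.79

Heat load = 6400 MJ = 6,400,000,000 J / 1055 = 6,066,351 BTU
Gas: input = 6,066,351 / 0.752 = 8,066,956 BTU = 80.67 therm → 80.67 × €1.17 = €94.38; + 12 × €12.91 standing = €249.30
Heat pump: 6,066,351 BTU / 3412 = 1,778 kWh heat; / 2.8 = 635 kWh in → × €0.121 = €76.83; + 12 × €11.64 standing = €216.51
Difference = |€249.30 − €216.51| = €32.79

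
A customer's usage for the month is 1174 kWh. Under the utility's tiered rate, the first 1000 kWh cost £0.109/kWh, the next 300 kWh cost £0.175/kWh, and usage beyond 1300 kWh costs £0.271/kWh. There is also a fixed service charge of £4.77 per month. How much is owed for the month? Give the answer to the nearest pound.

£144

First 1000 kWh × £0.109 = £109.00
Next 174 kWh × £0.175 = £30.45
Remaining tier: 0 kWh (not reached)
Energy charge = £139.45; + service £4.77 = £144.22 ≈ £144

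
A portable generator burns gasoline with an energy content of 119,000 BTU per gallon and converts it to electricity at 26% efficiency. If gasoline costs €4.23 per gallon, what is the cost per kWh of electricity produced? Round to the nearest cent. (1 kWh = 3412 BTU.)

€0.47

Electrical output per gallon = 119,000 BTU × 0.26 / 3412 BTU/kWh = 9.068 kWh
Cost per kWh = €4.23 / 9.068 kWh = €0.466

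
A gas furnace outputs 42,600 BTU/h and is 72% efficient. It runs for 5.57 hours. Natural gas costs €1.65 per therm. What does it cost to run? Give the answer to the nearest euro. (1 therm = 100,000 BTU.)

Heat delivered = 42,600 BTU/h × 5.57 h = 237,282 BTU
Gas input = 237,282 / 0.72 = 329,558 BTU
= 329,558 / 100,000 = 3.296 therm
Cost = 3.296 × €1.65/therm = €5.44 ≈ €5

€5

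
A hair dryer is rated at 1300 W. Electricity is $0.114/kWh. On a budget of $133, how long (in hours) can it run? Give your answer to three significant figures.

897 h

Energy budget = $133 / $0.114 per kWh = 1,167 kWh = 1,166,667 Wh
Runtime = 1,166,667 Wh / 1300 W = 897.4 h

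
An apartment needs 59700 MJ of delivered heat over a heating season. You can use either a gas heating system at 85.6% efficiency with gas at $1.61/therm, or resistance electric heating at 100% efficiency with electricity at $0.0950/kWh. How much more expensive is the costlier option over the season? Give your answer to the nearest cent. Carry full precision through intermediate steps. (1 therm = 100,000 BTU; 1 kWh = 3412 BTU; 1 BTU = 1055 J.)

$511.24

Heat load = 59700 MJ = 59,700,000,000 J / 1055 = 56,587,678 BTU
Gas: input = 56,587,678 / 0.856 = 66,107,100 BTU = 661.1 therm → 661.1 × $1.61 = $1,064.32
Electric: 56,587,678 BTU / 3412 = 16,580 kWh → × $0.0950 = $1,575.57
Difference = |$1,064.32 − $1,575.57| = $511.24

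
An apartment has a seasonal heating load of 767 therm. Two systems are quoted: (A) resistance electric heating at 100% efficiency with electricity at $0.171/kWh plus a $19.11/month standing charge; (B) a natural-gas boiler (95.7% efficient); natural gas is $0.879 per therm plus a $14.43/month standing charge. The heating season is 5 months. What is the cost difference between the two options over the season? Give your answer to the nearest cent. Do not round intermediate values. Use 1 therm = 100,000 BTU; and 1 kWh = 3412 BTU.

Heat load = 767 therm × 100,000 = 76,700,000 BTU
Gas: input = 76,700,000 / 0.957 = 80,146,290 BTU = 801.5 therm → 801.5 × $0.879 = $704.49; + 5 × $14.43 standing = $776.64
Electric: 76,700,000 BTU / 3412 = 22,480 kWh → × $0.171 = $3,843.99; + 5 × $19.11 standing = $3,939.54
Difference = |$776.64 − $3,939.54| = $3,162.91

$3162.91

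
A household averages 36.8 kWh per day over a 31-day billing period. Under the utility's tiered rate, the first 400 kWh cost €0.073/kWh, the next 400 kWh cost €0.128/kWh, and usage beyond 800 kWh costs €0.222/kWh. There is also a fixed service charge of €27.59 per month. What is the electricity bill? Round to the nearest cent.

€183.65

Usage = 36.8 kWh/day × 31 days = 1140.8 kWh
First 400 kWh × €0.073 = €29.20
Next 400 kWh × €0.128 = €51.20
Remaining 340.8 kWh × €0.222 = €75.66
Energy charge = €156.06; + service €27.59 = €183.65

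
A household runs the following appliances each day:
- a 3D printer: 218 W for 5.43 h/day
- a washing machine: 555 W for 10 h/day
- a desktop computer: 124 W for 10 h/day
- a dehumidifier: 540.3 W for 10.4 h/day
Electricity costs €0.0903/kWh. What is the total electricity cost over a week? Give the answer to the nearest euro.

€9

3D printer: 218 W × 5.43 h × 7 d = 8,286 Wh = 8.286 kWh
washing machine: 555 W × 10 h × 7 d = 38,850 Wh = 38.85 kWh
desktop computer: 124 W × 10 h × 7 d = 8,680 Wh = 8.68 kWh
dehumidifier: 540.3 W × 10.4 h × 7 d = 39,334 Wh = 39.33 kWh
Total energy = 8.286 + 38.85 + 8.68 + 39.33 = 95.15 kWh
Cost = 95.15 kWh × €0.0903 = €8.59 ≈ €9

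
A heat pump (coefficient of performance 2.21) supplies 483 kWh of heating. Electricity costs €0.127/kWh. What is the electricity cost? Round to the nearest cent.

Electrical input = 483 kWh / 2.21 = 218.6 kWh
Cost = 218.6 × €0.127/kWh = €27.76

€27.76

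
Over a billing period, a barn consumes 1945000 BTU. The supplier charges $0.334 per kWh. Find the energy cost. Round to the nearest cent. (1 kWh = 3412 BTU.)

$190.40

1945000 BTU × (0.00029308 kWh/BTU) = 570 kWh
Cost = 570 kWh × $0.334/kWh = $190.40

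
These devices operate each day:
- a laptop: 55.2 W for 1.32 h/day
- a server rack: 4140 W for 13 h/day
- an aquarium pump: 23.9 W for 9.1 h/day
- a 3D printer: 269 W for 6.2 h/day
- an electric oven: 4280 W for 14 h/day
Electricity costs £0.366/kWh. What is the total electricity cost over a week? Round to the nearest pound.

£296

laptop: 55.2 W × 1.32 h × 7 d = 510 Wh = 0.51 kWh
server rack: 4140 W × 13 h × 7 d = 376,740 Wh = 376.7 kWh
aquarium pump: 23.9 W × 9.1 h × 7 d = 1,522 Wh = 1.522 kWh
3D printer: 269 W × 6.2 h × 7 d = 11,675 Wh = 11.67 kWh
electric oven: 4280 W × 14 h × 7 d = 419,440 Wh = 419.4 kWh
Total energy = 0.51 + 376.7 + 1.522 + 11.67 + 419.4 = 809.9 kWh
Cost = 809.9 kWh × £0.366 = £296.42 ≈ £296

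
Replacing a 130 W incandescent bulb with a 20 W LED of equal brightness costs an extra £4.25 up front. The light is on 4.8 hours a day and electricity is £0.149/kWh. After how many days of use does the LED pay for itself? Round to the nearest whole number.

Power saved = 130 − 20 = 110 W
Daily energy saved = 110 W × 4.8 h = 528 Wh = 0.528 kWh
Daily savings = 0.528 × £0.149 = £0.0787
Payback = £4.25 / £0.0787 per day = 54.02 days

54 days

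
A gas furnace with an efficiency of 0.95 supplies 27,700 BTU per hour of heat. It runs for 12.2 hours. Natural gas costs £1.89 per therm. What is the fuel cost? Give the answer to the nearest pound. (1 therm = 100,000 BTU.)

£7

Heat delivered = 27,700 BTU/h × 12.2 h = 337,940 BTU
Gas input = 337,940 / 0.95 = 355,726 BTU
= 355,726 / 100,000 = 3.557 therm
Cost = 3.557 × £1.89/therm = £6.72 ≈ £7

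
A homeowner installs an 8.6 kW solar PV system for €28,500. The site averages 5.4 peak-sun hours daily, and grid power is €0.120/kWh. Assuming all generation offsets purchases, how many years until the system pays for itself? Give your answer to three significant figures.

14 years

Daily generation = 8.6 kW × 5.4 h = 46.44 kWh
Annual generation = 46.44 × 365 = 16951 kWh
Annual savings = 16951 × €0.120 = €2,034.07
Payback = €28,500 / €2,034.07 = 14 years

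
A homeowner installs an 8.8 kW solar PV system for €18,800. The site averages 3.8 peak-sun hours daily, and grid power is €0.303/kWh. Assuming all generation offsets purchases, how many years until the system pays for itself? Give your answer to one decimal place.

5.1 years

Daily generation = 8.8 kW × 3.8 h = 33.44 kWh
Annual generation = 33.44 × 365 = 12206 kWh
Annual savings = 12206 × €0.303 = €3,698.30
Payback = €18,800 / €3,698.30 = 5.08 years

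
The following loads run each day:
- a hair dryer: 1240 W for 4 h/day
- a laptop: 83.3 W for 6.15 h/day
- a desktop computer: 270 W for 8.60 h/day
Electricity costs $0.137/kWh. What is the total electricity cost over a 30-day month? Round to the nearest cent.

$32.03

hair dryer: 1240 W × 4 h × 30 d = 148,800 Wh = 148.8 kWh
laptop: 83.3 W × 6.15 h × 30 d = 15,369 Wh = 15.37 kWh
desktop computer: 270 W × 8.60 h × 30 d = 69,660 Wh = 69.66 kWh
Total energy = 148.8 + 15.37 + 69.66 = 233.8 kWh
Cost = 233.8 kWh × $0.137 = $32.03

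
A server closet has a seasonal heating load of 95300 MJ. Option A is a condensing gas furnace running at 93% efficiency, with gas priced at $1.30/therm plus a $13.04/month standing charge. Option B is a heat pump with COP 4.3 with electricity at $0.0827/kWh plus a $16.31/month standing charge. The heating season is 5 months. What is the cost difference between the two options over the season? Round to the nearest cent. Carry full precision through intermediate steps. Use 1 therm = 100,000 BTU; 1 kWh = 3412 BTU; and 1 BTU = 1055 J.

$737.18

Heat load = 95300 MJ = 95,300,000,000 J / 1055 = 90,331,754 BTU
Gas: input = 90,331,754 / 0.93 = 97,130,918 BTU = 971.3 therm → 971.3 × $1.30 = $1,262.70; + 5 × $13.04 standing = $1,327.90
Heat pump: 90,331,754 BTU / 3412 = 26,470 kWh heat; / 4.3 = 6,157 kWh in → × $0.0827 = $509.18; + 5 × $16.31 standing = $590.73
Difference = |$1,327.90 − $590.73| = $737.18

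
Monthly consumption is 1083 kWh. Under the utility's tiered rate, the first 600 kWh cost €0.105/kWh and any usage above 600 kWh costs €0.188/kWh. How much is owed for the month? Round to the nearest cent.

First 600 kWh × €0.105 = €63.00
Remaining 483 kWh × €0.188 = €90.80
Total = €153.80

€153.80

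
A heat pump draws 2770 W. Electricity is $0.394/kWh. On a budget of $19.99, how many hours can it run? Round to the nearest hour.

18 h

Energy budget = $19.99 / $0.394 per kWh = 50.74 kWh = 50,736 Wh
Runtime = 50,736 Wh / 2770 W = 18.32 h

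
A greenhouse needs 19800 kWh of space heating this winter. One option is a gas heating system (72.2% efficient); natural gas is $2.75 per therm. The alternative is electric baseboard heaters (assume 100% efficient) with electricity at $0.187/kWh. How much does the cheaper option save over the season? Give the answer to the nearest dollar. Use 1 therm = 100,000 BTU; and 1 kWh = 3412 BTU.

$1129

Heat load = 19800 kWh × 3412 = 67,557,600 BTU
Gas: input = 67,557,600 / 0.722 = 93,570,083 BTU = 935.7 therm → 935.7 × $2.75 = $2,573.18
Electric: 67,557,600 BTU / 3412 = 19,800 kWh → × $0.187 = $3,702.60
Difference = |$2,573.18 − $3,702.60| = $1,129.42 ≈ $1129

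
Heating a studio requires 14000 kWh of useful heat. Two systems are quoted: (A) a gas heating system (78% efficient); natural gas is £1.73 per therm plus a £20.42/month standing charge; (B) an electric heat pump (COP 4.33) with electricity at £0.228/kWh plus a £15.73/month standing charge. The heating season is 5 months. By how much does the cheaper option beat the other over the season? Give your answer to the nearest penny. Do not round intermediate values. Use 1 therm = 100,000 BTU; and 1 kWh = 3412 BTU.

Heat load = 14000 kWh × 3412 = 47,768,000 BTU
Gas: input = 47,768,000 / 0.78 = 61,241,026 BTU = 612.4 therm → 612.4 × £1.73 = £1,059.47; + 5 × £20.42 standing = £1,161.57
Heat pump: 47,768,000 BTU / 3412 = 14,000 kWh heat; / 4.33 = 3,233 kWh in → × £0.228 = £737.18; + 5 × £15.73 standing = £815.83
Difference = |£1,161.57 − £815.83| = £345.74

£345.74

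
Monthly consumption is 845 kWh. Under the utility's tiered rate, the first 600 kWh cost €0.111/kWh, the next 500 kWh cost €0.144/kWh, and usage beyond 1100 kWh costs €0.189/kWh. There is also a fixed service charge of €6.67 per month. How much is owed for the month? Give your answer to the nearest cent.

First 600 kWh × €0.111 = €66.60
Next 245 kWh × €0.144 = €35.28
Remaining tier: 0 kWh (not reached)
Energy charge = €101.88; + service €6.67 = €108.55

€108.55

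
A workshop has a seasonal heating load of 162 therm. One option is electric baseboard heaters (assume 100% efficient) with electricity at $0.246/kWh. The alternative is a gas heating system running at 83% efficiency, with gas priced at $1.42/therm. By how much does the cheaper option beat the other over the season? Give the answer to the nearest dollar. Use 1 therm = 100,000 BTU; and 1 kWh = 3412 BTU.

$891

Heat load = 162 therm × 100,000 = 16,200,000 BTU
Gas: input = 16,200,000 / 0.830 = 19,518,072 BTU = 195.2 therm → 195.2 × $1.42 = $277.16
Electric: 16,200,000 BTU / 3412 = 4,748 kWh → × $0.246 = $1,168.00
Difference = |$277.16 − $1,168.00| = $890.84 ≈ $891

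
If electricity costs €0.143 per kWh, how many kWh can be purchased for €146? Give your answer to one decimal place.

€146 / €0.143 per kWh = 1,021 kWh

1021.0 kWh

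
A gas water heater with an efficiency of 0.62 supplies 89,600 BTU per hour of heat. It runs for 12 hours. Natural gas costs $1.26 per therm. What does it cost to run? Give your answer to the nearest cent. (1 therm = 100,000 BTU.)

Heat delivered = 89,600 BTU/h × 12 h = 1,075,200 BTU
Gas input = 1,075,200 / 0.62 = 1,734,194 BTU
= 1,734,194 / 100,000 = 17.34 therm
Cost = 17.34 × $1.26/therm = $21.85

$21.85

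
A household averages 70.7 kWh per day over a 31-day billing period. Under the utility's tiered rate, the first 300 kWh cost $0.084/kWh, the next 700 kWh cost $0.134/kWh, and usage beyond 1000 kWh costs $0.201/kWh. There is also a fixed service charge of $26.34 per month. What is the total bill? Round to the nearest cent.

Usage = 70.7 kWh/day × 31 days = 2191.7 kWh
First 300 kWh × $0.084 = $25.20
Next 700 kWh × $0.134 = $93.80
Remaining 1191.7 kWh × $0.201 = $239.53
Energy charge = $358.53; + service $26.34 = $384.87

$384.87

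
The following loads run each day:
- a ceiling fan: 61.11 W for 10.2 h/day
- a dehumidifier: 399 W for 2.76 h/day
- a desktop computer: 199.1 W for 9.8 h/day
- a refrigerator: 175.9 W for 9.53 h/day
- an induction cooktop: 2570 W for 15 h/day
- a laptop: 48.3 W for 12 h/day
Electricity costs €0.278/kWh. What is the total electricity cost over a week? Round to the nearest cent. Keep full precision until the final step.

ceiling fan: 61.11 W × 10.2 h × 7 d = 4,363 Wh = 4.363 kWh
dehumidifier: 399 W × 2.76 h × 7 d = 7,709 Wh = 7.709 kWh
desktop computer: 199.1 W × 9.8 h × 7 d = 13,658 Wh = 13.66 kWh
refrigerator: 175.9 W × 9.53 h × 7 d = 11,734 Wh = 11.73 kWh
induction cooktop: 2570 W × 15 h × 7 d = 269,850 Wh = 269.9 kWh
laptop: 48.3 W × 12 h × 7 d = 4,057 Wh = 4.057 kWh
Total energy = 4.363 + 7.709 + 13.66 + 11.73 + 269.9 + 4.057 = 311.4 kWh
Cost = 311.4 kWh × €0.278 = €86.56

€86.56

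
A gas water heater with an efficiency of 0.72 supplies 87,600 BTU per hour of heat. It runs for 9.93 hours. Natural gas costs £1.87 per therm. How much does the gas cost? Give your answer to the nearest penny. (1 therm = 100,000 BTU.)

Heat delivered = 87,600 BTU/h × 9.93 h = 869,868 BTU
Gas input = 869,868 / 0.72 = 1,208,150 BTU
= 1,208,150 / 100,000 = 12.08 therm
Cost = 12.08 × £1.87/therm = £22.59

£22.59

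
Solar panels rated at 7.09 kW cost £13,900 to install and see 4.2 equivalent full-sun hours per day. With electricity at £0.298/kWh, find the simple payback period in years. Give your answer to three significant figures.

Daily generation = 7.09 kW × 4.2 h = 29.78 kWh
Annual generation = 29.78 × 365 = 10869 kWh
Annual savings = 10869 × £0.298 = £3,238.95
Payback = £13,900 / £3,238.95 = 4.29 years

4.29 years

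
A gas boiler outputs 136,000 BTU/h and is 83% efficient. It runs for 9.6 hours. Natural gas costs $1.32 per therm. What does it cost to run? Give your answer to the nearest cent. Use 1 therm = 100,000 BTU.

$20.76

Heat delivered = 136,000 BTU/h × 9.6 h = 1,305,600 BTU
Gas input = 1,305,600 / 0.83 = 1,573,012 BTU
= 1,573,012 / 100,000 = 15.73 therm
Cost = 15.73 × $1.32/therm = $20.76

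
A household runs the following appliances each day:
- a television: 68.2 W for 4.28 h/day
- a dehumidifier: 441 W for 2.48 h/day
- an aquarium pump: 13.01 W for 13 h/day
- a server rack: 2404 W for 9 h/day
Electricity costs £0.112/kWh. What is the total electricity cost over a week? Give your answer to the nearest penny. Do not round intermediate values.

£18.18

television: 68.2 W × 4.28 h × 7 d = 2,043 Wh = 2.043 kWh
dehumidifier: 441 W × 2.48 h × 7 d = 7,656 Wh = 7.656 kWh
aquarium pump: 13.01 W × 13 h × 7 d = 1,184 Wh = 1.184 kWh
server rack: 2404 W × 9 h × 7 d = 151,452 Wh = 151.5 kWh
Total energy = 2.043 + 7.656 + 1.184 + 151.5 = 162.3 kWh
Cost = 162.3 kWh × £0.112 = £18.18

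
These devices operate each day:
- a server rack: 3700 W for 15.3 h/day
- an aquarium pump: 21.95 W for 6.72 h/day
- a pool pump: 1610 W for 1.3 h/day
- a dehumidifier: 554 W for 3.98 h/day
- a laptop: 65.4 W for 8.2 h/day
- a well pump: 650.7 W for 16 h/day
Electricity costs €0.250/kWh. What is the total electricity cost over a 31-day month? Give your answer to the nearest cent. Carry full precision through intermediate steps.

€558.02

server rack: 3700 W × 15.3 h × 31 d = 1,754,910 Wh = 1,755 kWh
aquarium pump: 21.95 W × 6.72 h × 31 d = 4,573 Wh = 4.573 kWh
pool pump: 1610 W × 1.3 h × 31 d = 64,883 Wh = 64.88 kWh
dehumidifier: 554 W × 3.98 h × 31 d = 68,353 Wh = 68.35 kWh
laptop: 65.4 W × 8.2 h × 31 d = 16,625 Wh = 16.62 kWh
well pump: 650.7 W × 16 h × 31 d = 322,747 Wh = 322.7 kWh
Total energy = 1,755 + 4.573 + 64.88 + 68.35 + 16.62 + 322.7 = 2,232 kWh
Cost = 2,232 kWh × €0.250 = €558.02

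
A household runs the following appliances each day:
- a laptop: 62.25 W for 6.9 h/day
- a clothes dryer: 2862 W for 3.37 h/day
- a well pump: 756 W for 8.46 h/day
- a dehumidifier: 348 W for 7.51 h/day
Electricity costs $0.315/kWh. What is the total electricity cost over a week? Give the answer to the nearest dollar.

$42

laptop: 62.25 W × 6.9 h × 7 d = 3,007 Wh = 3.007 kWh
clothes dryer: 2862 W × 3.37 h × 7 d = 67,515 Wh = 67.51 kWh
well pump: 756 W × 8.46 h × 7 d = 44,770 Wh = 44.77 kWh
dehumidifier: 348 W × 7.51 h × 7 d = 18,294 Wh = 18.29 kWh
Total energy = 3.007 + 67.51 + 44.77 + 18.29 = 133.6 kWh
Cost = 133.6 kWh × $0.315 = $42.08 ≈ $42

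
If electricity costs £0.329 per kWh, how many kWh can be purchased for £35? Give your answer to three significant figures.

106 kWh

£35 / £0.329 per kWh = 106.4 kWh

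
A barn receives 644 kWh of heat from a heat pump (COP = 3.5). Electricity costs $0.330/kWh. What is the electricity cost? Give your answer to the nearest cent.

Electrical input = 644 kWh / 3.5 = 184 kWh
Cost = 184 × $0.330/kWh = $60.72

$60.72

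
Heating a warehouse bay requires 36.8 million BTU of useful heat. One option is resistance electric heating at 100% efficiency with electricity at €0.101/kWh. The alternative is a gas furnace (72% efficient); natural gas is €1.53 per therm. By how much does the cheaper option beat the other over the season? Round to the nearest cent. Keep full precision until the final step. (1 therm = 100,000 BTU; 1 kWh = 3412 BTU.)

Heat load = 36.8 × 10⁶ BTU = 36,800,000 BTU
Gas: input = 36,800,000 / 0.720 = 51,111,111 BTU = 511.1 therm → 511.1 × €1.53 = €782.00
Electric: 36,800,000 BTU / 3412 = 10,790 kWh → × €0.101 = €1,089.33
Difference = |€782.00 − €1,089.33| = €307.33

€307.33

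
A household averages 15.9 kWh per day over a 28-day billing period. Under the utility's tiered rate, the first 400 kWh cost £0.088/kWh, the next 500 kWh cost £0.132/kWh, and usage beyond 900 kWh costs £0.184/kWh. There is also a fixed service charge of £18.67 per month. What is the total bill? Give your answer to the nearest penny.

£59.84

Usage = 15.9 kWh/day × 28 days = 445.2 kWh
First 400 kWh × £0.088 = £35.20
Next 45.2 kWh × £0.132 = £5.97
Remaining tier: 0 kWh (not reached)
Energy charge = £41.17; + service £18.67 = £59.84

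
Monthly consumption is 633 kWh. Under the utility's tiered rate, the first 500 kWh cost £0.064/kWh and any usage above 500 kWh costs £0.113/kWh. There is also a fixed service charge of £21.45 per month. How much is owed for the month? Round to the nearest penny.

£68.48

First 500 kWh × £0.064 = £32.00
Remaining 133 kWh × £0.113 = £15.03
Energy charge = £47.03; + service £21.45 = £68.48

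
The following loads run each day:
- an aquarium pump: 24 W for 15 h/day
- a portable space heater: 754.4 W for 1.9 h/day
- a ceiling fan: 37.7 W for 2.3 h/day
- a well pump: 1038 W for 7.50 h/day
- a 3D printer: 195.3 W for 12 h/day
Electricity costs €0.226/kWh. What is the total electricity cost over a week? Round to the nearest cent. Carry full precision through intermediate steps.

aquarium pump: 24 W × 15 h × 7 d = 2,520 Wh = 2.52 kWh
portable space heater: 754.4 W × 1.9 h × 7 d = 10,034 Wh = 10.03 kWh
ceiling fan: 37.7 W × 2.3 h × 7 d = 607 Wh = 0.607 kWh
well pump: 1038 W × 7.50 h × 7 d = 54,495 Wh = 54.49 kWh
3D printer: 195.3 W × 12 h × 7 d = 16,405 Wh = 16.41 kWh
Total energy = 2.52 + 10.03 + 0.607 + 54.49 + 16.41 = 84.06 kWh
Cost = 84.06 kWh × €0.226 = €19.00

€19.00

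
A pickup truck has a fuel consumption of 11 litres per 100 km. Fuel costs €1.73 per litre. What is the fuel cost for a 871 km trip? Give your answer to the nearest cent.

Fuel = 11 L/100 km × 871 km / 100 = 95.81 L
Cost = 95.81 L × €1.73/L = €165.75

€165.75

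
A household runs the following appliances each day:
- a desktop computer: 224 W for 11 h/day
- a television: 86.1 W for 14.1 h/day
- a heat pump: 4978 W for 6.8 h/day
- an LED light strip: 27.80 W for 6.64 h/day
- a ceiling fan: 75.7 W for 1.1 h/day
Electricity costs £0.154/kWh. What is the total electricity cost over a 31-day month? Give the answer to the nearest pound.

£180

desktop computer: 224 W × 11 h × 31 d = 76,384 Wh = 76.38 kWh
television: 86.1 W × 14.1 h × 31 d = 37,634 Wh = 37.63 kWh
heat pump: 4978 W × 6.8 h × 31 d = 1,049,362 Wh = 1,049 kWh
LED light strip: 27.80 W × 6.64 h × 31 d = 5,722 Wh = 5.722 kWh
ceiling fan: 75.7 W × 1.1 h × 31 d = 2,581 Wh = 2.581 kWh
Total energy = 76.38 + 37.63 + 1,049 + 5.722 + 2.581 = 1,172 kWh
Cost = 1,172 kWh × £0.154 = £180.44 ≈ £180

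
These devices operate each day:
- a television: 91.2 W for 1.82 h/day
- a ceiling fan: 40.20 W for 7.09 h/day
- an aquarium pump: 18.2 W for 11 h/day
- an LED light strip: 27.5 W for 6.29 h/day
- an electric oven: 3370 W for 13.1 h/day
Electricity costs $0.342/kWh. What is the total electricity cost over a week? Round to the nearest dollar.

$108

television: 91.2 W × 1.82 h × 7 d = 1,162 Wh = 1.162 kWh
ceiling fan: 40.20 W × 7.09 h × 7 d = 1,995 Wh = 1.995 kWh
aquarium pump: 18.2 W × 11 h × 7 d = 1,401 Wh = 1.401 kWh
LED light strip: 27.5 W × 6.29 h × 7 d = 1,211 Wh = 1.211 kWh
electric oven: 3370 W × 13.1 h × 7 d = 309,029 Wh = 309 kWh
Total energy = 1.162 + 1.995 + 1.401 + 1.211 + 309 = 314.8 kWh
Cost = 314.8 kWh × $0.342 = $107.66 ≈ $108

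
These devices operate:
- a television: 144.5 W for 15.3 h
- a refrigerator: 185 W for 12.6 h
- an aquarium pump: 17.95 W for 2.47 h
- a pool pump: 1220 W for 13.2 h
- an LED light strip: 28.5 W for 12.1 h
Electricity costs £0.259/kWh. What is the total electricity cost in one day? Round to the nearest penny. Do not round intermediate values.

£5.45

television: 144.5 W × 15.3 h = 2,211 Wh = 2.211 kWh
refrigerator: 185 W × 12.6 h = 2,331 Wh = 2.331 kWh
aquarium pump: 17.95 W × 2.47 h = 44 Wh = 0.04434 kWh
pool pump: 1220 W × 13.2 h = 16,104 Wh = 16.1 kWh
LED light strip: 28.5 W × 12.1 h = 345 Wh = 0.3448 kWh
Total energy = 2.211 + 2.331 + 0.04434 + 16.1 + 0.3448 = 21.04 kWh
Cost = 21.04 kWh × £0.259 = £5.45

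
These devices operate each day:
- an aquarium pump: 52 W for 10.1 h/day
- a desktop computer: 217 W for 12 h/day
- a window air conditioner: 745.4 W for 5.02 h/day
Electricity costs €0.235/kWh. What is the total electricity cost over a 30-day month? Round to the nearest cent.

aquarium pump: 52 W × 10.1 h × 30 d = 15,756 Wh = 15.76 kWh
desktop computer: 217 W × 12 h × 30 d = 78,120 Wh = 78.12 kWh
window air conditioner: 745.4 W × 5.02 h × 30 d = 112,257 Wh = 112.3 kWh
Total energy = 15.76 + 78.12 + 112.3 = 206.1 kWh
Cost = 206.1 kWh × €0.235 = €48.44

€48.44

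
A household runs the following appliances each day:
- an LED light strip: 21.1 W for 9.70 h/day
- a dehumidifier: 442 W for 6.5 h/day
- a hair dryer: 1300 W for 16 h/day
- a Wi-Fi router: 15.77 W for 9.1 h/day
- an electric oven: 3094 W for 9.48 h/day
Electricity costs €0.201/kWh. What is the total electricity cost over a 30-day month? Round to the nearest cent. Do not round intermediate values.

LED light strip: 21.1 W × 9.70 h × 30 d = 6,140 Wh = 6.14 kWh
dehumidifier: 442 W × 6.5 h × 30 d = 86,190 Wh = 86.19 kWh
hair dryer: 1300 W × 16 h × 30 d = 624,000 Wh = 624 kWh
Wi-Fi router: 15.77 W × 9.1 h × 30 d = 4,305 Wh = 4.305 kWh
electric oven: 3094 W × 9.48 h × 30 d = 879,934 Wh = 879.9 kWh
Total energy = 6.14 + 86.19 + 624 + 4.305 + 879.9 = 1,601 kWh
Cost = 1,601 kWh × €0.201 = €321.71

€321.71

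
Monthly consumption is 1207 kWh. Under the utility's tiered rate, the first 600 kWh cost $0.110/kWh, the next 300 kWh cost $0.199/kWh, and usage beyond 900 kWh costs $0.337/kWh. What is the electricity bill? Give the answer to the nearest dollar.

$229

First 600 kWh × $0.110 = $66.00
Next 300 kWh × $0.199 = $59.70
Remaining 307 kWh × $0.337 = $103.46
Total = $229.16 ≈ $229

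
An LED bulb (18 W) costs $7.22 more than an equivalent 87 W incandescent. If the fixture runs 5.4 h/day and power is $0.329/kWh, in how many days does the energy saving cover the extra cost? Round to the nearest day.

59 days

Power saved = 87 − 18 = 69 W
Daily energy saved = 69 W × 5.4 h = 372.6 Wh = 0.3726 kWh
Daily savings = 0.3726 × $0.329 = $0.1226
Payback = $7.22 / $0.1226 per day = 58.9 days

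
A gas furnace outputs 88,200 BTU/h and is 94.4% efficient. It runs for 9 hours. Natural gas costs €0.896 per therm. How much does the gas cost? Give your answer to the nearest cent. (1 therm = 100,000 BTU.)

Heat delivered = 88,200 BTU/h × 9 h = 793,800 BTU
Gas input = 793,800 / 0.944 = 840,890 BTU
= 840,890 / 100,000 = 8.409 therm
Cost = 8.409 × €0.896/therm = €7.53

€7.53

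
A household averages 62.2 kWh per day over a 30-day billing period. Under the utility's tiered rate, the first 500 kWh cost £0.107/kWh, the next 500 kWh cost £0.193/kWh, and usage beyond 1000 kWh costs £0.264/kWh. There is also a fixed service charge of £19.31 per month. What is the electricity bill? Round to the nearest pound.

Usage = 62.2 kWh/day × 30 days = 1866 kWh
First 500 kWh × £0.107 = £53.50
Next 500 kWh × £0.193 = £96.50
Remaining 866 kWh × £0.264 = £228.62
Energy charge = £378.62; + service £19.31 = £397.93 ≈ £398

£398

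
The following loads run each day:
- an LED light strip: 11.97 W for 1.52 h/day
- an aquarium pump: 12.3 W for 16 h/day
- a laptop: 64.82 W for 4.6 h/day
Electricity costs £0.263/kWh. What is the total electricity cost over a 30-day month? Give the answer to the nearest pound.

LED light strip: 11.97 W × 1.52 h × 30 d = 546 Wh = 0.5458 kWh
aquarium pump: 12.3 W × 16 h × 30 d = 5,904 Wh = 5.904 kWh
laptop: 64.82 W × 4.6 h × 30 d = 8,945 Wh = 8.945 kWh
Total energy = 0.5458 + 5.904 + 8.945 = 15.39 kWh
Cost = 15.39 kWh × £0.263 = £4.05 ≈ £4

£4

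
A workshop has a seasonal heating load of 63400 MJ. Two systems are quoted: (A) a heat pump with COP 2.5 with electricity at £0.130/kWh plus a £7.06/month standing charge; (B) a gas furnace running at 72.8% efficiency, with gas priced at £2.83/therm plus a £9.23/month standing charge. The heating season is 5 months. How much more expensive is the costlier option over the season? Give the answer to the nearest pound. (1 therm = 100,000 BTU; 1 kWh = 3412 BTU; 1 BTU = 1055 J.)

£1431

Heat load = 63400 MJ = 63,400,000,000 J / 1055 = 60,094,787 BTU
Gas: input = 60,094,787 / 0.728 = 82,547,784 BTU = 825.5 therm → 825.5 × £2.83 = £2,336.10; + 5 × £9.23 standing = £2,382.25
Heat pump: 60,094,787 BTU / 3412 = 17,610 kWh heat; / 2.5 = 7,045 kWh in → × £0.130 = £915.86; + 5 × £7.06 standing = £951.16
Difference = |£2,382.25 − £951.16| = £1,431.09 ≈ £1431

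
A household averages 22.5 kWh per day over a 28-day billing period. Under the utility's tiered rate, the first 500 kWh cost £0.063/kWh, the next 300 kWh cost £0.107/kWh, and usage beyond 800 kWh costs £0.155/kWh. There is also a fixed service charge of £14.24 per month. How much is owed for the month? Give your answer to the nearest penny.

Usage = 22.5 kWh/day × 28 days = 630 kWh
First 500 kWh × £0.063 = £31.50
Next 130 kWh × £0.107 = £13.91
Remaining tier: 0 kWh (not reached)
Energy charge = £45.41; + service £14.24 = £59.65

£59.65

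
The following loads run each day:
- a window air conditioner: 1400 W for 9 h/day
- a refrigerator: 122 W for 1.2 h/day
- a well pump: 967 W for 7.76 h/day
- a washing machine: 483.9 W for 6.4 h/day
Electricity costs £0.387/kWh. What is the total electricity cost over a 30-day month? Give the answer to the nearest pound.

window air conditioner: 1400 W × 9 h × 30 d = 378,000 Wh = 378 kWh
refrigerator: 122 W × 1.2 h × 30 d = 4,392 Wh = 4.392 kWh
well pump: 967 W × 7.76 h × 30 d = 225,118 Wh = 225.1 kWh
washing machine: 483.9 W × 6.4 h × 30 d = 92,909 Wh = 92.91 kWh
Total energy = 378 + 4.392 + 225.1 + 92.91 = 700.4 kWh
Cost = 700.4 kWh × £0.387 = £271.06 ≈ £271

£271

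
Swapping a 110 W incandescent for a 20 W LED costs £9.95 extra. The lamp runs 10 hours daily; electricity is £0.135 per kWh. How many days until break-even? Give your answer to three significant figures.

81.9 days

Power saved = 110 − 20 = 90 W
Daily energy saved = 90 W × 10 h = 900 Wh = 0.9 kWh
Daily savings = 0.9 × £0.135 = £0.1215
Payback = £9.95 / £0.1215 per day = 81.89 days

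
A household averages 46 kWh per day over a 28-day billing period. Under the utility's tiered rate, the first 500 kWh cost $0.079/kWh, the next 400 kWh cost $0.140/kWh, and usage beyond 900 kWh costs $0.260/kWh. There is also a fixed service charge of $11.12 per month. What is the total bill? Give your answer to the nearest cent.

Usage = 46 kWh/day × 28 days = 1288 kWh
First 500 kWh × $0.079 = $39.50
Next 400 kWh × $0.140 = $56.00
Remaining 388 kWh × $0.260 = $100.88
Energy charge = $196.38; + service $11.12 = $207.50

$207.50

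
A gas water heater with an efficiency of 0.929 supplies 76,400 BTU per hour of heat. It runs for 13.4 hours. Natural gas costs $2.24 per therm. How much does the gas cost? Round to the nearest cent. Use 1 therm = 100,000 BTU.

Heat delivered = 76,400 BTU/h × 13.4 h = 1,023,760 BTU
Gas input = 1,023,760 / 0.929 = 1,102,002 BTU
= 1,102,002 / 100,000 = 11.02 therm
Cost = 11.02 × $2.24/therm = $24.68

$24.68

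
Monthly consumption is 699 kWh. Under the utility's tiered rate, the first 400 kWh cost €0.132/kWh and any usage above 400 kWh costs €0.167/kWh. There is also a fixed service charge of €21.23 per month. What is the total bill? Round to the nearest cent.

€123.96

First 400 kWh × €0.132 = €52.80
Remaining 299 kWh × €0.167 = €49.93
Energy charge = €102.73; + service €21.23 = €123.96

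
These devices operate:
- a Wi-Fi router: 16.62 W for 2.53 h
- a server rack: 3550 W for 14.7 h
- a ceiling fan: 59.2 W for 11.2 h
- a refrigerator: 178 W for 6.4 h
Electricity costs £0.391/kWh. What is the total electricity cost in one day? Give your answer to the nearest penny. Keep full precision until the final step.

Wi-Fi router: 16.62 W × 2.53 h = 42 Wh = 0.04205 kWh
server rack: 3550 W × 14.7 h = 52,185 Wh = 52.19 kWh
ceiling fan: 59.2 W × 11.2 h = 663 Wh = 0.663 kWh
refrigerator: 178 W × 6.4 h = 1,139 Wh = 1.139 kWh
Total energy = 0.04205 + 52.19 + 0.663 + 1.139 = 54.03 kWh
Cost = 54.03 kWh × £0.391 = £21.13

£21.13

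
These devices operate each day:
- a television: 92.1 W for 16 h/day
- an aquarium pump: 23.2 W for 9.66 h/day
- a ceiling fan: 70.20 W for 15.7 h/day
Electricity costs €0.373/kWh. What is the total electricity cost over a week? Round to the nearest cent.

television: 92.1 W × 16 h × 7 d = 10,315 Wh = 10.32 kWh
aquarium pump: 23.2 W × 9.66 h × 7 d = 1,569 Wh = 1.569 kWh
ceiling fan: 70.20 W × 15.7 h × 7 d = 7,715 Wh = 7.715 kWh
Total energy = 10.32 + 1.569 + 7.715 = 19.6 kWh
Cost = 19.6 kWh × €0.373 = €7.31

€7.31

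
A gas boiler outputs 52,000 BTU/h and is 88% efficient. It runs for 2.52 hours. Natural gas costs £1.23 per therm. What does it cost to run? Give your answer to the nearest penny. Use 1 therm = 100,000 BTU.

Heat delivered = 52,000 BTU/h × 2.52 h = 131,040 BTU
Gas input = 131,040 / 0.88 = 148,909 BTU
= 148,909 / 100,000 = 1.489 therm
Cost = 1.489 × £1.23/therm = £1.83

£1.83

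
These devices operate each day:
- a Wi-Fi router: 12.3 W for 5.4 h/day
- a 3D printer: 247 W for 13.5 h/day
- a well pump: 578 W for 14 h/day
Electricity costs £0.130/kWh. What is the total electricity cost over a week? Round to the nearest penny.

£10.46

Wi-Fi router: 12.3 W × 5.4 h × 7 d = 465 Wh = 0.4649 kWh
3D printer: 247 W × 13.5 h × 7 d = 23,342 Wh = 23.34 kWh
well pump: 578 W × 14 h × 7 d = 56,644 Wh = 56.64 kWh
Total energy = 0.4649 + 23.34 + 56.64 = 80.45 kWh
Cost = 80.45 kWh × £0.130 = £10.46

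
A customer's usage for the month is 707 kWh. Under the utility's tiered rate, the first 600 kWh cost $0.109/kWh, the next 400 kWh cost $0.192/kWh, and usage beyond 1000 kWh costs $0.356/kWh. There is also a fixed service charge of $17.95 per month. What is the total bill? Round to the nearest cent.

$103.89

First 600 kWh × $0.109 = $65.40
Next 107 kWh × $0.192 = $20.54
Remaining tier: 0 kWh (not reached)
Energy charge = $85.94; + service $17.95 = $103.89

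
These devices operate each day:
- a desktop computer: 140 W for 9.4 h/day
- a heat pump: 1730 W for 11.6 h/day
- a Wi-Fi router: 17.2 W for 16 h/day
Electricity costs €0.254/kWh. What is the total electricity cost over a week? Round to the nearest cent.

€38.51

desktop computer: 140 W × 9.4 h × 7 d = 9,212 Wh = 9.212 kWh
heat pump: 1730 W × 11.6 h × 7 d = 140,476 Wh = 140.5 kWh
Wi-Fi router: 17.2 W × 16 h × 7 d = 1,926 Wh = 1.926 kWh
Total energy = 9.212 + 140.5 + 1.926 = 151.6 kWh
Cost = 151.6 kWh × €0.254 = €38.51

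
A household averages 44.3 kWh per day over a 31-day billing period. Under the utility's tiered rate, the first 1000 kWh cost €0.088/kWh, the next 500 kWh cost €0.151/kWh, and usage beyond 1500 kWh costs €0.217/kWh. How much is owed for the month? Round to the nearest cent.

€144.37

Usage = 44.3 kWh/day × 31 days = 1373.3 kWh
First 1000 kWh × €0.088 = €88.00
Next 373.3 kWh × €0.151 = €56.37
Remaining tier: 0 kWh (not reached)
Total = €144.37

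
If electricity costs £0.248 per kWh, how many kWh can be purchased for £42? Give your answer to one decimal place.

169.4 kWh

£42 / £0.248 per kWh = 169.4 kWh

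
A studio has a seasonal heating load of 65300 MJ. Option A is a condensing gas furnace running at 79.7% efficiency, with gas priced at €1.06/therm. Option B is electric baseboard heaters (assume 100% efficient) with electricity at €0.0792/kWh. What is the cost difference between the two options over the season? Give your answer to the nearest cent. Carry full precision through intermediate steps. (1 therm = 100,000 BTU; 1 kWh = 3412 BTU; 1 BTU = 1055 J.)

€613.53

Heat load = 65300 MJ = 65,300,000,000 J / 1055 = 61,895,735 BTU
Gas: input = 61,895,735 / 0.797 = 77,660,897 BTU = 776.6 therm → 776.6 × €1.06 = €823.21
Electric: 61,895,735 BTU / 3412 = 18,140 kWh → × €0.0792 = €1,436.74
Difference = |€823.21 − €1,436.74| = €613.53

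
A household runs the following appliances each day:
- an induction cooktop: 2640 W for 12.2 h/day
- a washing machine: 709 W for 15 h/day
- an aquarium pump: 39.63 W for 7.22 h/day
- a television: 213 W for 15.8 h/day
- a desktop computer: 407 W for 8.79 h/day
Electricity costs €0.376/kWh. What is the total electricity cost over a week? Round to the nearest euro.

induction cooktop: 2640 W × 12.2 h × 7 d = 225,456 Wh = 225.5 kWh
washing machine: 709 W × 15 h × 7 d = 74,445 Wh = 74.44 kWh
aquarium pump: 39.63 W × 7.22 h × 7 d = 2,003 Wh = 2.003 kWh
television: 213 W × 15.8 h × 7 d = 23,558 Wh = 23.56 kWh
desktop computer: 407 W × 8.79 h × 7 d = 25,043 Wh = 25.04 kWh
Total energy = 225.5 + 74.44 + 2.003 + 23.56 + 25.04 = 350.5 kWh
Cost = 350.5 kWh × €0.376 = €131.79 ≈ €132

€132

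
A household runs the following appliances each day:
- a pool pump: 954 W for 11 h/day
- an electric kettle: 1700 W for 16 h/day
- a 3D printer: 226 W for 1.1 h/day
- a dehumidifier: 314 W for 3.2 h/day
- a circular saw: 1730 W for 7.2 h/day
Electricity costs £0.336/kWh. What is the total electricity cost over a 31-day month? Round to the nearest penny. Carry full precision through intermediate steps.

pool pump: 954 W × 11 h × 31 d = 325,314 Wh = 325.3 kWh
electric kettle: 1700 W × 16 h × 31 d = 843,200 Wh = 843.2 kWh
3D printer: 226 W × 1.1 h × 31 d = 7,707 Wh = 7.707 kWh
dehumidifier: 314 W × 3.2 h × 31 d = 31,149 Wh = 31.15 kWh
circular saw: 1730 W × 7.2 h × 31 d = 386,136 Wh = 386.1 kWh
Total energy = 325.3 + 843.2 + 7.707 + 31.15 + 386.1 = 1,594 kWh
Cost = 1,594 kWh × £0.336 = £535.42

£535.42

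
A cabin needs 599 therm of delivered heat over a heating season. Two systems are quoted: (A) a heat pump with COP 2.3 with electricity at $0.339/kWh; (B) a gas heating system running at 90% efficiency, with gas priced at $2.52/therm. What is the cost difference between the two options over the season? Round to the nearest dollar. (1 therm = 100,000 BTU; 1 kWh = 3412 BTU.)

$910

Heat load = 599 therm × 100,000 = 59,900,000 BTU
Gas: input = 59,900,000 / 0.90 = 66,555,556 BTU = 665.6 therm → 665.6 × $2.52 = $1,677.20
Heat pump: 59,900,000 BTU / 3412 = 17,560 kWh heat; / 2.3 = 7,633 kWh in → × $0.339 = $2,587.56
Difference = |$1,677.20 − $2,587.56| = $910.36 ≈ $910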